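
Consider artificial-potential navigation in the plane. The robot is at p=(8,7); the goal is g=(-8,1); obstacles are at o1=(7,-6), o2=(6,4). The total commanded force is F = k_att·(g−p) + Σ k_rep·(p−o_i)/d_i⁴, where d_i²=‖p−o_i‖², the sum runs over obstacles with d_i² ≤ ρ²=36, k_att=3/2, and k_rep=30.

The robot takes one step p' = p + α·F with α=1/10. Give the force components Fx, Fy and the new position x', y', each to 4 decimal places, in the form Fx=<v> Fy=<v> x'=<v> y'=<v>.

Fx=-23.6450 Fy=-8.4675 x'=5.6355 y'=6.1533

F_att = 3/2·(g−p) = 3/2·(-16,-6) = (-24.0000,-9.0000)
o1: d²=170 > ρ²=36 → inactive
o2: d²=13 ≤ ρ²=36; F_rep = 30·(2,3)/13² = (0.3550,0.5325)
F = F_att + ΣF_rep = (-23.6450,-8.4675)
p' = p + 1/10·F = (5.6355,6.1533)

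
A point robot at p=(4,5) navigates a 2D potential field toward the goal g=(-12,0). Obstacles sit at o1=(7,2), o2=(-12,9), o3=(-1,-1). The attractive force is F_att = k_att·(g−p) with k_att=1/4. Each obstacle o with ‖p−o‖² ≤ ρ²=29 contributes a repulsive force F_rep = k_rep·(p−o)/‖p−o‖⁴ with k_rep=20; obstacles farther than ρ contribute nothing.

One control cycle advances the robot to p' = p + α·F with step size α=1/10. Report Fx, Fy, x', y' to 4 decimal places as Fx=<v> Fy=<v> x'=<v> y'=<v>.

F_att = 1/4·(g−p) = 1/4·(-16,-5) = (-4.0000,-1.2500)
o1: d²=18 ≤ ρ²=29; F_rep = 20·(-3,3)/18² = (-0.1852,0.1852)
o2: d²=272 > ρ²=29 → inactive
o3: d²=61 > ρ²=29 → inactive
F = F_att + ΣF_rep = (-4.1852,-1.0648)
p' = p + 1/10·F = (3.5815,4.8935)

Fx=-4.1852 Fy=-1.0648 x'=3.5815 y'=4.8935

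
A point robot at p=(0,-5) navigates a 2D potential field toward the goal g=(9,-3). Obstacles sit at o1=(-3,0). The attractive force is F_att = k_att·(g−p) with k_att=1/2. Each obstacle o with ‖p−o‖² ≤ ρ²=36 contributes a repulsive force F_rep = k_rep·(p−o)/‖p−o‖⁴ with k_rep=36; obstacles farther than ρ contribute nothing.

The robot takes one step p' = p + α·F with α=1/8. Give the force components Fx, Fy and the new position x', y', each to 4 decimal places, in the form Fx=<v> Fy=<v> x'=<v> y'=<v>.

F_att = 1/2·(g−p) = 1/2·(9,2) = (4.5000,1.0000)
o1: d²=34 ≤ ρ²=36; F_rep = 36·(3,-5)/34² = (0.0934,-0.1557)
F = F_att + ΣF_rep = (4.5934,0.8443)
p' = p + 1/8·F = (0.5742,-4.8945)

Fx=4.5934 Fy=0.8443 x'=0.5742 y'=-4.8945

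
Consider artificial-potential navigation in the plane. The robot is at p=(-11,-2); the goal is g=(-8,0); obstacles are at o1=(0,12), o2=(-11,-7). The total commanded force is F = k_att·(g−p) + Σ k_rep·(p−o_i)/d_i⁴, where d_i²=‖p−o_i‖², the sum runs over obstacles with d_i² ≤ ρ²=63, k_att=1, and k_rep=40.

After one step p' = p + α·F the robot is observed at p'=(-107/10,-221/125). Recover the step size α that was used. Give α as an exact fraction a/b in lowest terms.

α = 1/10

F_att = 1·(g−p) = 1·(3,2) = (3.0000,2.0000)
o1: d²=317 > ρ²=63 → inactive
o2: d²=25 ≤ ρ²=63; F_rep = 40·(0,5)/25² = (0.0000,0.3200)
F = F_att + ΣF_rep = (3.0000,2.3200)
Δp = p'−p = (0.3000,0.2320); α = Δx/Fx = (3/10) / (3) = 1/10
check: Δy/Fy = (29/125) / (58/25) = 1/10 ✓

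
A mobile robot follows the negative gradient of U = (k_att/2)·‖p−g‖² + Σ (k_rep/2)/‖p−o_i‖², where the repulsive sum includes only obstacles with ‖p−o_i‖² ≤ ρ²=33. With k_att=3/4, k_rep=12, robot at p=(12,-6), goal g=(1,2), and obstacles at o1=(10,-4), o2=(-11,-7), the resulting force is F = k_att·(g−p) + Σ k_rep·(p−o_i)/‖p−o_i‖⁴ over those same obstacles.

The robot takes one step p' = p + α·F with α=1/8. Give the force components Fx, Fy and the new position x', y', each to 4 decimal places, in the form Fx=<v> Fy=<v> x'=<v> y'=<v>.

F_att = 3/4·(g−p) = 3/4·(-11,8) = (-8.2500,6.0000)
o1: d²=8 ≤ ρ²=33; F_rep = 12·(2,-2)/8² = (0.3750,-0.3750)
o2: d²=530 > ρ²=33 → inactive
F = F_att + ΣF_rep = (-7.8750,5.6250)
p' = p + 1/8·F = (11.0156,-5.2969)

Fx=-7.8750 Fy=5.6250 x'=11.0156 y'=-5.2969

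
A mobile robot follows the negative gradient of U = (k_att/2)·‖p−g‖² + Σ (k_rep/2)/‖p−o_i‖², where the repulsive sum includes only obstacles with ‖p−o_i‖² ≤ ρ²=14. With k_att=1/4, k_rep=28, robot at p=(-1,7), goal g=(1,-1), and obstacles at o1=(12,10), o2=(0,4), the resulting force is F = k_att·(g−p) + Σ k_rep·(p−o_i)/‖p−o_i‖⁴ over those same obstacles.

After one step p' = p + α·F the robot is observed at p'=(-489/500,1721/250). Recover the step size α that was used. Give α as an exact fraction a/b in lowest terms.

α = 1/10

F_att = 1/4·(g−p) = 1/4·(2,-8) = (0.5000,-2.0000)
o1: d²=178 > ρ²=14 → inactive
o2: d²=10 ≤ ρ²=14; F_rep = 28·(-1,3)/10² = (-0.2800,0.8400)
F = F_att + ΣF_rep = (0.2200,-1.1600)
Δp = p'−p = (0.0220,-0.1160); α = Δx/Fx = (11/500) / (11/50) = 1/10
check: Δy/Fy = (-29/250) / (-29/25) = 1/10 ✓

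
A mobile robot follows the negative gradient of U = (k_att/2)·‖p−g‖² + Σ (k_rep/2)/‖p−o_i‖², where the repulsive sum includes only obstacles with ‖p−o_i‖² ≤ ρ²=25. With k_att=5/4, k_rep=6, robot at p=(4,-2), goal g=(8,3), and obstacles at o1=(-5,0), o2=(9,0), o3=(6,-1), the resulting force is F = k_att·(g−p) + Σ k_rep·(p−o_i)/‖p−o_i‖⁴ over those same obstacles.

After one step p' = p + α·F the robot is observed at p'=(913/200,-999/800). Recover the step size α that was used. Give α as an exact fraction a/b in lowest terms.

F_att = 5/4·(g−p) = 5/4·(4,5) = (5.0000,6.2500)
o1: d²=85 > ρ²=25 → inactive
o2: d²=29 > ρ²=25 → inactive
o3: d²=5 ≤ ρ²=25; F_rep = 6·(-2,-1)/5² = (-0.4800,-0.2400)
F = F_att + ΣF_rep = (4.5200,6.0100)
Δp = p'−p = (0.5650,0.7512); α = Δx/Fx = (113/200) / (113/25) = 1/8
check: Δy/Fy = (601/800) / (601/100) = 1/8 ✓

α = 1/8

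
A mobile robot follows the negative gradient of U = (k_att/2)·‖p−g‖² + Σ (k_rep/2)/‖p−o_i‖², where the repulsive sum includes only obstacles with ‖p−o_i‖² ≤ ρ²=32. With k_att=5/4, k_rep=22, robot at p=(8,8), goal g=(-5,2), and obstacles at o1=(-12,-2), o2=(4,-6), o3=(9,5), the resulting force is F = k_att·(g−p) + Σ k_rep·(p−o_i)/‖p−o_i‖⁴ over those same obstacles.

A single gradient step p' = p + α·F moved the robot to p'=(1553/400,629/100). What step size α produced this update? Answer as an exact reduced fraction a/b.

α = 1/4

F_att = 5/4·(g−p) = 5/4·(-13,-6) = (-16.2500,-7.5000)
o1: d²=500 > ρ²=32 → inactive
o2: d²=212 > ρ²=32 → inactive
o3: d²=10 ≤ ρ²=32; F_rep = 22·(-1,3)/10² = (-0.2200,0.6600)
F = F_att + ΣF_rep = (-16.4700,-6.8400)
Δp = p'−p = (-4.1175,-1.7100); α = Δx/Fx = (-1647/400) / (-1647/100) = 1/4
check: Δy/Fy = (-171/100) / (-171/25) = 1/4 ✓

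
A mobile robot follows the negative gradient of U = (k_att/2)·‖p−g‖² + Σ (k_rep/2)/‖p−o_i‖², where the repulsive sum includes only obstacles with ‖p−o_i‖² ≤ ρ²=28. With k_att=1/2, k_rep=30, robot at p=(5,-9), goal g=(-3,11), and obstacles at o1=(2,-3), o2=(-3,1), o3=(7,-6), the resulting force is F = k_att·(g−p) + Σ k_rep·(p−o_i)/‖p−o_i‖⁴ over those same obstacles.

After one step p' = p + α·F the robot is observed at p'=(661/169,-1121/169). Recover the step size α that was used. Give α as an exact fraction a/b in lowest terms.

α = 1/4

F_att = 1/2·(g−p) = 1/2·(-8,20) = (-4.0000,10.0000)
o1: d²=45 > ρ²=28 → inactive
o2: d²=164 > ρ²=28 → inactive
o3: d²=13 ≤ ρ²=28; F_rep = 30·(-2,-3)/13² = (-0.3550,-0.5325)
F = F_att + ΣF_rep = (-4.3550,9.4675)
Δp = p'−p = (-1.0888,2.3669); α = Δx/Fx = (-184/169) / (-736/169) = 1/4
check: Δy/Fy = (400/169) / (1600/169) = 1/4 ✓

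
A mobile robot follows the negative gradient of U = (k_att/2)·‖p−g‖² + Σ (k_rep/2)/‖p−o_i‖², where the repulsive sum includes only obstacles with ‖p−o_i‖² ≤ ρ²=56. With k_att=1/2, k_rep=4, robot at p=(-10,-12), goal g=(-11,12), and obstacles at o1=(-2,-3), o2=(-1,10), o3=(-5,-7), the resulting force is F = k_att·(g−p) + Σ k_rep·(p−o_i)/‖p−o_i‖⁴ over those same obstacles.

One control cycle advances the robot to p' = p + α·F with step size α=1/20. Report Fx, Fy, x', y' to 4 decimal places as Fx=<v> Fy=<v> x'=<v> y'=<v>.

F_att = 1/2·(g−p) = 1/2·(-1,24) = (-0.5000,12.0000)
o1: d²=145 > ρ²=56 → inactive
o2: d²=565 > ρ²=56 → inactive
o3: d²=50 ≤ ρ²=56; F_rep = 4·(-5,-5)/50² = (-0.0080,-0.0080)
F = F_att + ΣF_rep = (-0.5080,11.9920)
p' = p + 1/20·F = (-10.0254,-11.4004)

Fx=-0.5080 Fy=11.9920 x'=-10.0254 y'=-11.4004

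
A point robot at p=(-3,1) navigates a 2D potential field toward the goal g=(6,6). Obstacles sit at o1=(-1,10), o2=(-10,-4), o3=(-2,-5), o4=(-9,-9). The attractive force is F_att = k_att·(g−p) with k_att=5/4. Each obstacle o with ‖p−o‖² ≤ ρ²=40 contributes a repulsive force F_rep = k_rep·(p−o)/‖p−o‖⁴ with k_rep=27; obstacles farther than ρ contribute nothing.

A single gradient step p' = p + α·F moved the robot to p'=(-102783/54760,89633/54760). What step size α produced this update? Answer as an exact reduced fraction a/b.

F_att = 5/4·(g−p) = 5/4·(9,5) = (11.2500,6.2500)
o1: d²=85 > ρ²=40 → inactive
o2: d²=74 > ρ²=40 → inactive
o3: d²=37 ≤ ρ²=40; F_rep = 27·(-1,6)/37² = (-0.0197,0.1183)
o4: d²=136 > ρ²=40 → inactive
F = F_att + ΣF_rep = (11.2303,6.3683)
Δp = p'−p = (1.1230,0.6368); α = Δx/Fx = (61497/54760) / (61497/5476) = 1/10
check: Δy/Fy = (34873/54760) / (34873/5476) = 1/10 ✓

α = 1/10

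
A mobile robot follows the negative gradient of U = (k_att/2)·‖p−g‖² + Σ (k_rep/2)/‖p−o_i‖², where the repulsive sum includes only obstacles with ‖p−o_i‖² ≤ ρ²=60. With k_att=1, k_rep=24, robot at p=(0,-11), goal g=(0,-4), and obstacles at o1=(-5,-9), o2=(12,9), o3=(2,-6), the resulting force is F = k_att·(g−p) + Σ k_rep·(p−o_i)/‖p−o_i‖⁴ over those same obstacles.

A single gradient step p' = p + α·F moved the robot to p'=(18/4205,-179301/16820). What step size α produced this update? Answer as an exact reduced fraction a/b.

F_att = 1·(g−p) = 1·(0,7) = (0.0000,7.0000)
o1: d²=29 ≤ ρ²=60; F_rep = 24·(5,-2)/29² = (0.1427,-0.0571)
o2: d²=544 > ρ²=60 → inactive
o3: d²=29 ≤ ρ²=60; F_rep = 24·(-2,-5)/29² = (-0.0571,-0.1427)
F = F_att + ΣF_rep = (0.0856,6.8002)
Δp = p'−p = (0.0043,0.3400); α = Δx/Fx = (18/4205) / (72/841) = 1/20
check: Δy/Fy = (5719/16820) / (5719/841) = 1/20 ✓

α = 1/20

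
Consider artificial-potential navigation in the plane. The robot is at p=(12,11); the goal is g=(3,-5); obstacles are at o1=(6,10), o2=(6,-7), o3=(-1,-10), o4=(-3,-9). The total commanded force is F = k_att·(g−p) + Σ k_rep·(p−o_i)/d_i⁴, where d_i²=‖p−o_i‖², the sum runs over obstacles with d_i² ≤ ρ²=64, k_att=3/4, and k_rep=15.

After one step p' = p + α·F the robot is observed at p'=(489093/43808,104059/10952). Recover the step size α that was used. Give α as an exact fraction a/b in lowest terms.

α = 1/8

F_att = 3/4·(g−p) = 3/4·(-9,-16) = (-6.7500,-12.0000)
o1: d²=37 ≤ ρ²=64; F_rep = 15·(6,1)/37² = (0.0657,0.0110)
o2: d²=360 > ρ²=64 → inactive
o3: d²=610 > ρ²=64 → inactive
o4: d²=625 > ρ²=64 → inactive
F = F_att + ΣF_rep = (-6.6843,-11.9890)
Δp = p'−p = (-0.8355,-1.4986); α = Δx/Fx = (-36603/43808) / (-36603/5476) = 1/8
check: Δy/Fy = (-16413/10952) / (-16413/1369) = 1/8 ✓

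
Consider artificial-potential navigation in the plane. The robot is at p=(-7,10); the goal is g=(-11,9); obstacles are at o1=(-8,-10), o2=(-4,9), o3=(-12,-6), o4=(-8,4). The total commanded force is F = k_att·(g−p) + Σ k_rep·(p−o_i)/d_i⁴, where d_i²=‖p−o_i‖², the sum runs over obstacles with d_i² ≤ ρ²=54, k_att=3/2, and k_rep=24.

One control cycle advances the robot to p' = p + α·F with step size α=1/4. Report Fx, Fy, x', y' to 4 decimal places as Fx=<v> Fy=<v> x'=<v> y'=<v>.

Fx=-6.7025 Fy=-1.1548 x'=-8.6756 y'=9.7113

F_att = 3/2·(g−p) = 3/2·(-4,-1) = (-6.0000,-1.5000)
o1: d²=401 > ρ²=54 → inactive
o2: d²=10 ≤ ρ²=54; F_rep = 24·(-3,1)/10² = (-0.7200,0.2400)
o3: d²=281 > ρ²=54 → inactive
o4: d²=37 ≤ ρ²=54; F_rep = 24·(1,6)/37² = (0.0175,0.1052)
F = F_att + ΣF_rep = (-6.7025,-1.1548)
p' = p + 1/4·F = (-8.6756,9.7113)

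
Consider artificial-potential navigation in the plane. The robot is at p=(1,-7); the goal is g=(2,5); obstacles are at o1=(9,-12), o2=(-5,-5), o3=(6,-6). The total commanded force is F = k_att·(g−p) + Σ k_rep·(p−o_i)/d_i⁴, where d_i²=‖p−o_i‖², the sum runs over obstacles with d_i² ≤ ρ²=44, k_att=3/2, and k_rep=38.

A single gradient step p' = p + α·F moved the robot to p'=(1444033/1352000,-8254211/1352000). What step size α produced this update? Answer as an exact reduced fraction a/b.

α = 1/20

F_att = 3/2·(g−p) = 3/2·(1,12) = (1.5000,18.0000)
o1: d²=89 > ρ²=44 → inactive
o2: d²=40 ≤ ρ²=44; F_rep = 38·(6,-2)/40² = (0.1425,-0.0475)
o3: d²=26 ≤ ρ²=44; F_rep = 38·(-5,-1)/26² = (-0.2811,-0.0562)
F = F_att + ΣF_rep = (1.3614,17.8963)
Δp = p'−p = (0.0681,0.8948); α = Δx/Fx = (92033/1352000) / (92033/67600) = 1/20
check: Δy/Fy = (1209789/1352000) / (1209789/67600) = 1/20 ✓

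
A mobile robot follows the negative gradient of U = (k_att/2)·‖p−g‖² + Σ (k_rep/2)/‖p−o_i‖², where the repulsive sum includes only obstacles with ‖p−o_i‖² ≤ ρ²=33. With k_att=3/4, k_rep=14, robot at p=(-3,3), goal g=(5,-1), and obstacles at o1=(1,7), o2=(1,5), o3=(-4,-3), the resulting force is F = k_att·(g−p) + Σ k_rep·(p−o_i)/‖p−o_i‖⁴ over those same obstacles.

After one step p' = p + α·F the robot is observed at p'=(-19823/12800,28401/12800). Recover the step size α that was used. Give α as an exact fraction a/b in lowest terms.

α = 1/4

F_att = 3/4·(g−p) = 3/4·(8,-4) = (6.0000,-3.0000)
o1: d²=32 ≤ ρ²=33; F_rep = 14·(-4,-4)/32² = (-0.0547,-0.0547)
o2: d²=20 ≤ ρ²=33; F_rep = 14·(-4,-2)/20² = (-0.1400,-0.0700)
o3: d²=37 > ρ²=33 → inactive
F = F_att + ΣF_rep = (5.8053,-3.1247)
Δp = p'−p = (1.4513,-0.7812); α = Δx/Fx = (18577/12800) / (18577/3200) = 1/4
check: Δy/Fy = (-9999/12800) / (-9999/3200) = 1/4 ✓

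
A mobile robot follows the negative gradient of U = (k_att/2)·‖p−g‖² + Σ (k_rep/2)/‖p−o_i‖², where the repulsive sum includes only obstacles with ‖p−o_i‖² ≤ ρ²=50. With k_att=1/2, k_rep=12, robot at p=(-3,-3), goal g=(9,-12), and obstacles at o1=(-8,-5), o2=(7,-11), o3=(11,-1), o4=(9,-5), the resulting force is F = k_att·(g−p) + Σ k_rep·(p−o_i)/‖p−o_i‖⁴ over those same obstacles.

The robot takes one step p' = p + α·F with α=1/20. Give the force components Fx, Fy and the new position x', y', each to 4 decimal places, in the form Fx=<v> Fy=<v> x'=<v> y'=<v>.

F_att = 1/2·(g−p) = 1/2·(12,-9) = (6.0000,-4.5000)
o1: d²=29 ≤ ρ²=50; F_rep = 12·(5,2)/29² = (0.0713,0.0285)
o2: d²=164 > ρ²=50 → inactive
o3: d²=200 > ρ²=50 → inactive
o4: d²=148 > ρ²=50 → inactive
F = F_att + ΣF_rep = (6.0713,-4.4715)
p' = p + 1/20·F = (-2.6964,-3.2236)

Fx=6.0713 Fy=-4.4715 x'=-2.6964 y'=-3.2236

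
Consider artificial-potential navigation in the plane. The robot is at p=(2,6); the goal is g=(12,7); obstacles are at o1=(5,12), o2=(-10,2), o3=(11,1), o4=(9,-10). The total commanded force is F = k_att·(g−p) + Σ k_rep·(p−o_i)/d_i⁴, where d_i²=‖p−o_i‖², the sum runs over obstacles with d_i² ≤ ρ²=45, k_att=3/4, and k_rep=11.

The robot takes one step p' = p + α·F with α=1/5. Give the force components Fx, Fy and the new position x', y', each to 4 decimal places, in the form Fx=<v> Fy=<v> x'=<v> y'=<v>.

Fx=7.4837 Fy=0.7174 x'=3.4967 y'=6.1435

F_att = 3/4·(g−p) = 3/4·(10,1) = (7.5000,0.7500)
o1: d²=45 ≤ ρ²=45; F_rep = 11·(-3,-6)/45² = (-0.0163,-0.0326)
o2: d²=160 > ρ²=45 → inactive
o3: d²=106 > ρ²=45 → inactive
o4: d²=305 > ρ²=45 → inactive
F = F_att + ΣF_rep = (7.4837,0.7174)
p' = p + 1/5·F = (3.4967,6.1435)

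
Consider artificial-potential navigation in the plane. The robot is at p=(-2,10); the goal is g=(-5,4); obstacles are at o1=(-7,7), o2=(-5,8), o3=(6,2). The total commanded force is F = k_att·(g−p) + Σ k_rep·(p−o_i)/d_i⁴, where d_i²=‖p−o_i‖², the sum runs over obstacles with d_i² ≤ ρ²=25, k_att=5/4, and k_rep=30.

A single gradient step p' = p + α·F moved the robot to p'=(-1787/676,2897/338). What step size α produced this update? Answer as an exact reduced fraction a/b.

α = 1/5

F_att = 5/4·(g−p) = 5/4·(-3,-6) = (-3.7500,-7.5000)
o1: d²=34 > ρ²=25 → inactive
o2: d²=13 ≤ ρ²=25; F_rep = 30·(3,2)/13² = (0.5325,0.3550)
o3: d²=128 > ρ²=25 → inactive
F = F_att + ΣF_rep = (-3.2175,-7.1450)
Δp = p'−p = (-0.6435,-1.4290); α = Δx/Fx = (-435/676) / (-2175/676) = 1/5
check: Δy/Fy = (-483/338) / (-2415/338) = 1/5 ✓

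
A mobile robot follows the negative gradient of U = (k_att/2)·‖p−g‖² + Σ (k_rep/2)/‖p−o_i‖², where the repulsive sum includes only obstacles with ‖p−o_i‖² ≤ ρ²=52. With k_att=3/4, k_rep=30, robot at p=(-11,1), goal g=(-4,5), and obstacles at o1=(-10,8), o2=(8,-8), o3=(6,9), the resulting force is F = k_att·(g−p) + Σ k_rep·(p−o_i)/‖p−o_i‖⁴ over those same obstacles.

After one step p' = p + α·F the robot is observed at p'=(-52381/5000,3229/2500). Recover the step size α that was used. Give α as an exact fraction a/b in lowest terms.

F_att = 3/4·(g−p) = 3/4·(7,4) = (5.2500,3.0000)
o1: d²=50 ≤ ρ²=52; F_rep = 30·(-1,-7)/50² = (-0.0120,-0.0840)
o2: d²=442 > ρ²=52 → inactive
o3: d²=353 > ρ²=52 → inactive
F = F_att + ΣF_rep = (5.2380,2.9160)
Δp = p'−p = (0.5238,0.2916); α = Δx/Fx = (2619/5000) / (2619/500) = 1/10
check: Δy/Fy = (729/2500) / (729/250) = 1/10 ✓

α = 1/10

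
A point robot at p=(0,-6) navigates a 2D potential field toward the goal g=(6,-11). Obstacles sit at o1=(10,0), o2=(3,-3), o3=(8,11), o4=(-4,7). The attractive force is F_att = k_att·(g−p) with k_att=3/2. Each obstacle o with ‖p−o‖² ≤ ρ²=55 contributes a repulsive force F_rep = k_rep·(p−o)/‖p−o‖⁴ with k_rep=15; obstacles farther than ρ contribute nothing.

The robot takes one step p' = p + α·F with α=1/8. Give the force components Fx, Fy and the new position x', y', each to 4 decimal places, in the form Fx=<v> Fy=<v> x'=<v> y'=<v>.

F_att = 3/2·(g−p) = 3/2·(6,-5) = (9.0000,-7.5000)
o1: d²=136 > ρ²=55 → inactive
o2: d²=18 ≤ ρ²=55; F_rep = 15·(-3,-3)/18² = (-0.1389,-0.1389)
o3: d²=353 > ρ²=55 → inactive
o4: d²=185 > ρ²=55 → inactive
F = F_att + ΣF_rep = (8.8611,-7.6389)
p' = p + 1/8·F = (1.1076,-6.9549)

Fx=8.8611 Fy=-7.6389 x'=1.1076 y'=-6.9549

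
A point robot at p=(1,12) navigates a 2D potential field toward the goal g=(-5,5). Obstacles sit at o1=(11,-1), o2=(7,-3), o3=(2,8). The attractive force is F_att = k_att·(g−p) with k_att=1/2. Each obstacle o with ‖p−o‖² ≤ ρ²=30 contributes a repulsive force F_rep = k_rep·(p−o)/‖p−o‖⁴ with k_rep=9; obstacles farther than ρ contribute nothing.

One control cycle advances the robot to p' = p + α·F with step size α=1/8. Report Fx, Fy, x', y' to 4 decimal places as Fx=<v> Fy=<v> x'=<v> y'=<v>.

Fx=-3.0311 Fy=-3.3754 x'=0.6211 y'=11.5781

F_att = 1/2·(g−p) = 1/2·(-6,-7) = (-3.0000,-3.5000)
o1: d²=269 > ρ²=30 → inactive
o2: d²=261 > ρ²=30 → inactive
o3: d²=17 ≤ ρ²=30; F_rep = 9·(-1,4)/17² = (-0.0311,0.1246)
F = F_att + ΣF_rep = (-3.0311,-3.3754)
p' = p + 1/8·F = (0.6211,11.5781)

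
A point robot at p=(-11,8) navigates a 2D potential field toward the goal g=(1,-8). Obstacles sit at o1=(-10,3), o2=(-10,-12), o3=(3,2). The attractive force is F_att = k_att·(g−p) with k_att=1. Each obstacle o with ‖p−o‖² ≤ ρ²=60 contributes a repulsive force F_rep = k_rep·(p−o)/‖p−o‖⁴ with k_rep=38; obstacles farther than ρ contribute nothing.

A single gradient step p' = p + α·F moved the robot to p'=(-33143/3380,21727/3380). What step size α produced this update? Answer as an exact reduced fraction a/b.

α = 1/10

F_att = 1·(g−p) = 1·(12,-16) = (12.0000,-16.0000)
o1: d²=26 ≤ ρ²=60; F_rep = 38·(-1,5)/26² = (-0.0562,0.2811)
o2: d²=401 > ρ²=60 → inactive
o3: d²=232 > ρ²=60 → inactive
F = F_att + ΣF_rep = (11.9438,-15.7189)
Δp = p'−p = (1.1944,-1.5719); α = Δx/Fx = (4037/3380) / (4037/338) = 1/10
check: Δy/Fy = (-5313/3380) / (-5313/338) = 1/10 ✓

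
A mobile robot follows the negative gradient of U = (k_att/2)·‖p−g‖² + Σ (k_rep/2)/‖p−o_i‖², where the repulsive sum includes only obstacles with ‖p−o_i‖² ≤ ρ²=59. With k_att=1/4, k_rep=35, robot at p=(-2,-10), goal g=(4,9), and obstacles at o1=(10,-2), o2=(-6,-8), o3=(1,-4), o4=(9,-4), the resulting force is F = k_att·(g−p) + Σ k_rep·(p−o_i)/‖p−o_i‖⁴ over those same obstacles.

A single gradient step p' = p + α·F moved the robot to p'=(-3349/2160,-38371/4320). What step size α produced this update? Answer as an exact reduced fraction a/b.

F_att = 1/4·(g−p) = 1/4·(6,19) = (1.5000,4.7500)
o1: d²=208 > ρ²=59 → inactive
o2: d²=20 ≤ ρ²=59; F_rep = 35·(4,-2)/20² = (0.3500,-0.1750)
o3: d²=45 ≤ ρ²=59; F_rep = 35·(-3,-6)/45² = (-0.0519,-0.1037)
o4: d²=157 > ρ²=59 → inactive
F = F_att + ΣF_rep = (1.7981,4.4713)
Δp = p'−p = (0.4495,1.1178); α = Δx/Fx = (971/2160) / (971/540) = 1/4
check: Δy/Fy = (4829/4320) / (4829/1080) = 1/4 ✓

α = 1/4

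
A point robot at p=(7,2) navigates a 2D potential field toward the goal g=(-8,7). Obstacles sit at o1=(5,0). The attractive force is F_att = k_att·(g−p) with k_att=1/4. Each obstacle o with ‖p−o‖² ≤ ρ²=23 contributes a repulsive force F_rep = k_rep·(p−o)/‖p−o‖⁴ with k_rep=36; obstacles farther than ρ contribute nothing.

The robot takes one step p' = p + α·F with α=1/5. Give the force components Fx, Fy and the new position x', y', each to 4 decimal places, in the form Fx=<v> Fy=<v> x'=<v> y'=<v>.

Fx=-2.6250 Fy=2.3750 x'=6.4750 y'=2.4750

F_att = 1/4·(g−p) = 1/4·(-15,5) = (-3.7500,1.2500)
o1: d²=8 ≤ ρ²=23; F_rep = 36·(2,2)/8² = (1.1250,1.1250)
F = F_att + ΣF_rep = (-2.6250,2.3750)
p' = p + 1/5·F = (6.4750,2.4750)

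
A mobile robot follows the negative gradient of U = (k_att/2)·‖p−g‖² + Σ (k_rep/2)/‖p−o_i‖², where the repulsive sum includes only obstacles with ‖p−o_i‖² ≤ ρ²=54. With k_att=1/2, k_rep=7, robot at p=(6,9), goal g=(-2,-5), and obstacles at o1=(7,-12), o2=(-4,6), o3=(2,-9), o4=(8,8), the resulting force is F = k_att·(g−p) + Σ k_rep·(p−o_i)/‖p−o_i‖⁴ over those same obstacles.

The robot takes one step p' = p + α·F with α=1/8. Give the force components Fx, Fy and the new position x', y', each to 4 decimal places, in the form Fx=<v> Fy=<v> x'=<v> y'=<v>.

F_att = 1/2·(g−p) = 1/2·(-8,-14) = (-4.0000,-7.0000)
o1: d²=442 > ρ²=54 → inactive
o2: d²=109 > ρ²=54 → inactive
o3: d²=340 > ρ²=54 → inactive
o4: d²=5 ≤ ρ²=54; F_rep = 7·(-2,1)/5² = (-0.5600,0.2800)
F = F_att + ΣF_rep = (-4.5600,-6.7200)
p' = p + 1/8·F = (5.4300,8.1600)

Fx=-4.5600 Fy=-6.7200 x'=5.4300 y'=8.1600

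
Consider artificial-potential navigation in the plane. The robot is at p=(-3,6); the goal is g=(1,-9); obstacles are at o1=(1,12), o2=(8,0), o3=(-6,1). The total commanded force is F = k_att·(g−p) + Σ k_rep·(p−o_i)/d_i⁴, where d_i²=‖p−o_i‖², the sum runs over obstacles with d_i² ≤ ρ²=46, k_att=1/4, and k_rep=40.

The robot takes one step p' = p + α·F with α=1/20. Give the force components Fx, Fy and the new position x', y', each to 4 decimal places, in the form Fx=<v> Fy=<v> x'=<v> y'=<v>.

F_att = 1/4·(g−p) = 1/4·(4,-15) = (1.0000,-3.7500)
o1: d²=52 > ρ²=46 → inactive
o2: d²=157 > ρ²=46 → inactive
o3: d²=34 ≤ ρ²=46; F_rep = 40·(3,5)/34² = (0.1038,0.1730)
F = F_att + ΣF_rep = (1.1038,-3.5770)
p' = p + 1/20·F = (-2.9448,5.8212)

Fx=1.1038 Fy=-3.5770 x'=-2.9448 y'=5.8212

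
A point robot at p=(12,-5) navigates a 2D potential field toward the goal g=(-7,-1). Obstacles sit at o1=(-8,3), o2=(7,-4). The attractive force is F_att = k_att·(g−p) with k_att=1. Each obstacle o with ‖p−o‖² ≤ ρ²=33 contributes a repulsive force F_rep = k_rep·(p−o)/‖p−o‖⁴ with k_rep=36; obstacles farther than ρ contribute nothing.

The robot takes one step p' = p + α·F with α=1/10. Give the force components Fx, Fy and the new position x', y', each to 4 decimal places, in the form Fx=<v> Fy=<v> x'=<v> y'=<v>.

Fx=-18.7337 Fy=3.9467 x'=10.1266 y'=-4.6053

F_att = 1·(g−p) = 1·(-19,4) = (-19.0000,4.0000)
o1: d²=464 > ρ²=33 → inactive
o2: d²=26 ≤ ρ²=33; F_rep = 36·(5,-1)/26² = (0.2663,-0.0533)
F = F_att + ΣF_rep = (-18.7337,3.9467)
p' = p + 1/10·F = (10.1266,-4.6053)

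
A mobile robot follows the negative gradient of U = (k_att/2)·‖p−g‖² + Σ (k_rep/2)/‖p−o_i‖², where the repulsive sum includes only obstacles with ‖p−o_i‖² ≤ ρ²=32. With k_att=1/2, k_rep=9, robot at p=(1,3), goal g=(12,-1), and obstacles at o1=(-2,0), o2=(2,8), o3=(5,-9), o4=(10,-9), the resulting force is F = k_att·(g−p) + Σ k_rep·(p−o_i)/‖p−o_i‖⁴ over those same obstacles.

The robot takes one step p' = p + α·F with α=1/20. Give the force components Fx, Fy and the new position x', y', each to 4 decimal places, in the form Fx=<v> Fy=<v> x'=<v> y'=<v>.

Fx=5.5700 Fy=-1.9832 x'=1.2785 y'=2.9008

F_att = 1/2·(g−p) = 1/2·(11,-4) = (5.5000,-2.0000)
o1: d²=18 ≤ ρ²=32; F_rep = 9·(3,3)/18² = (0.0833,0.0833)
o2: d²=26 ≤ ρ²=32; F_rep = 9·(-1,-5)/26² = (-0.0133,-0.0666)
o3: d²=160 > ρ²=32 → inactive
o4: d²=225 > ρ²=32 → inactive
F = F_att + ΣF_rep = (5.5700,-1.9832)
p' = p + 1/20·F = (1.2785,2.9008)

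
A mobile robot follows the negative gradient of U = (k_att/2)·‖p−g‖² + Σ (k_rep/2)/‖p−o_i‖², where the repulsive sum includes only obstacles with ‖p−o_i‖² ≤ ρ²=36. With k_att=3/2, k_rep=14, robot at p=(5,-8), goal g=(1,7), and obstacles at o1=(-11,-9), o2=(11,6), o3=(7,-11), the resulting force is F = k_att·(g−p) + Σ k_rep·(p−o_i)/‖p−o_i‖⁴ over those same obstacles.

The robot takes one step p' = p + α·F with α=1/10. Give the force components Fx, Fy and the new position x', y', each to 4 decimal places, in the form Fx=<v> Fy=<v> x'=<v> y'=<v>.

F_att = 3/2·(g−p) = 3/2·(-4,15) = (-6.0000,22.5000)
o1: d²=257 > ρ²=36 → inactive
o2: d²=232 > ρ²=36 → inactive
o3: d²=13 ≤ ρ²=36; F_rep = 14·(-2,3)/13² = (-0.1657,0.2485)
F = F_att + ΣF_rep = (-6.1657,22.7485)
p' = p + 1/10·F = (4.3834,-5.7251)

Fx=-6.1657 Fy=22.7485 x'=4.3834 y'=-5.7251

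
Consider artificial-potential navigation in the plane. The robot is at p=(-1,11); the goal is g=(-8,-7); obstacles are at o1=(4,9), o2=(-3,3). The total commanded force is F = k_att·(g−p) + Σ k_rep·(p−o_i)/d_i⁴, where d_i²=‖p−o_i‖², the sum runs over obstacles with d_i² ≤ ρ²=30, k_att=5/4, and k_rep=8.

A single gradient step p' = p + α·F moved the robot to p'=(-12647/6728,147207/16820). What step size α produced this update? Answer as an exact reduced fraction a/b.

F_att = 5/4·(g−p) = 5/4·(-7,-18) = (-8.7500,-22.5000)
o1: d²=29 ≤ ρ²=30; F_rep = 8·(-5,2)/29² = (-0.0476,0.0190)
o2: d²=68 > ρ²=30 → inactive
F = F_att + ΣF_rep = (-8.7976,-22.4810)
Δp = p'−p = (-0.8798,-2.2481); α = Δx/Fx = (-5919/6728) / (-29595/3364) = 1/10
check: Δy/Fy = (-37813/16820) / (-37813/1682) = 1/10 ✓

α = 1/10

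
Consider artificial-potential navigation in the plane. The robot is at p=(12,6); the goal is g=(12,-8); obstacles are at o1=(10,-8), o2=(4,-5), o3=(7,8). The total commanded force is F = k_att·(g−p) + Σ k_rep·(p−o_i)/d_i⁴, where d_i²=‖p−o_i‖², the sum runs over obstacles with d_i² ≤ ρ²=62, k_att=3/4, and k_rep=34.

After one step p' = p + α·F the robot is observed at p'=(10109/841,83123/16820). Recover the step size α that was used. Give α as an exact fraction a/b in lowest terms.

F_att = 3/4·(g−p) = 3/4·(0,-14) = (0.0000,-10.5000)
o1: d²=200 > ρ²=62 → inactive
o2: d²=185 > ρ²=62 → inactive
o3: d²=29 ≤ ρ²=62; F_rep = 34·(5,-2)/29² = (0.2021,-0.0809)
F = F_att + ΣF_rep = (0.2021,-10.5809)
Δp = p'−p = (0.0202,-1.0581); α = Δx/Fx = (17/841) / (170/841) = 1/10
check: Δy/Fy = (-17797/16820) / (-17797/1682) = 1/10 ✓

α = 1/10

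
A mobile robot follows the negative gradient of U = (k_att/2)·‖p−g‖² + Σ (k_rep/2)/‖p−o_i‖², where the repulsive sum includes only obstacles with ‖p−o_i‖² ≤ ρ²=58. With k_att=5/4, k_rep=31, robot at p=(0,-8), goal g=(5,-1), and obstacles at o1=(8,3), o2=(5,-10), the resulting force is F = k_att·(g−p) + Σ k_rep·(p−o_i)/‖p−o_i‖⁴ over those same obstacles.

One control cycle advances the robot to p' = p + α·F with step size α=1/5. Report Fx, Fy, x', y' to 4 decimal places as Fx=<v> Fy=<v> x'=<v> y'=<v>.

Fx=6.0657 Fy=8.8237 x'=1.2131 y'=-6.2353

F_att = 5/4·(g−p) = 5/4·(5,7) = (6.2500,8.7500)
o1: d²=185 > ρ²=58 → inactive
o2: d²=29 ≤ ρ²=58; F_rep = 31·(-5,2)/29² = (-0.1843,0.0737)
F = F_att + ΣF_rep = (6.0657,8.8237)
p' = p + 1/5·F = (1.2131,-6.2353)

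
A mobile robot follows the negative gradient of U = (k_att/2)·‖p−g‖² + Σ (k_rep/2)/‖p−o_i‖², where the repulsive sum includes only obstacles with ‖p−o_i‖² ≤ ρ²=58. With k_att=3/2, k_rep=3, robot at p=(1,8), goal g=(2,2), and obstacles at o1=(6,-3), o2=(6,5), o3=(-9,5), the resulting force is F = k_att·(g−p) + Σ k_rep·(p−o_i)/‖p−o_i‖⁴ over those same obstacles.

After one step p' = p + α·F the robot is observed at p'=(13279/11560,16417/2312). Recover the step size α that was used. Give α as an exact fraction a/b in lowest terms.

F_att = 3/2·(g−p) = 3/2·(1,-6) = (1.5000,-9.0000)
o1: d²=146 > ρ²=58 → inactive
o2: d²=34 ≤ ρ²=58; F_rep = 3·(-5,3)/34² = (-0.0130,0.0078)
o3: d²=109 > ρ²=58 → inactive
F = F_att + ΣF_rep = (1.4870,-8.9922)
Δp = p'−p = (0.1487,-0.8992); α = Δx/Fx = (1719/11560) / (1719/1156) = 1/10
check: Δy/Fy = (-2079/2312) / (-10395/1156) = 1/10 ✓

α = 1/10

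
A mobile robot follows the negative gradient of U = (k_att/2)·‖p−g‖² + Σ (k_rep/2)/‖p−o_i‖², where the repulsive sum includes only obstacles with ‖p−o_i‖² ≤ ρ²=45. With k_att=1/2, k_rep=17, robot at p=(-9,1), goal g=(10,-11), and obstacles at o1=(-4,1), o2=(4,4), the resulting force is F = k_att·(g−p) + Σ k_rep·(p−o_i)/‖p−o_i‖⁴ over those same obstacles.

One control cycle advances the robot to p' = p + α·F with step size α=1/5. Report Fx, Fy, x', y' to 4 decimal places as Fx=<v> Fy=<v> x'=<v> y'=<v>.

F_att = 1/2·(g−p) = 1/2·(19,-12) = (9.5000,-6.0000)
o1: d²=25 ≤ ρ²=45; F_rep = 17·(-5,0)/25² = (-0.1360,0.0000)
o2: d²=178 > ρ²=45 → inactive
F = F_att + ΣF_rep = (9.3640,-6.0000)
p' = p + 1/5·F = (-7.1272,-0.2000)

Fx=9.3640 Fy=-6.0000 x'=-7.1272 y'=-0.2000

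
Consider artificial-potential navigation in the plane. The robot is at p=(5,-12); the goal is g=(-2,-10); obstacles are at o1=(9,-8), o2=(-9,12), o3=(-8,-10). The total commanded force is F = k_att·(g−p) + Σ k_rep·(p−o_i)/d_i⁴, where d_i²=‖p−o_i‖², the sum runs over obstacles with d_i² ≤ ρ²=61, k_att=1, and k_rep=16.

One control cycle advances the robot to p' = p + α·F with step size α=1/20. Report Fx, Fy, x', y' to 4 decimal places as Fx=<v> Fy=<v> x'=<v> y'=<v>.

Fx=-7.0625 Fy=1.9375 x'=4.6469 y'=-11.9031

F_att = 1·(g−p) = 1·(-7,2) = (-7.0000,2.0000)
o1: d²=32 ≤ ρ²=61; F_rep = 16·(-4,-4)/32² = (-0.0625,-0.0625)
o2: d²=772 > ρ²=61 → inactive
o3: d²=173 > ρ²=61 → inactive
F = F_att + ΣF_rep = (-7.0625,1.9375)
p' = p + 1/20·F = (4.6469,-11.9031)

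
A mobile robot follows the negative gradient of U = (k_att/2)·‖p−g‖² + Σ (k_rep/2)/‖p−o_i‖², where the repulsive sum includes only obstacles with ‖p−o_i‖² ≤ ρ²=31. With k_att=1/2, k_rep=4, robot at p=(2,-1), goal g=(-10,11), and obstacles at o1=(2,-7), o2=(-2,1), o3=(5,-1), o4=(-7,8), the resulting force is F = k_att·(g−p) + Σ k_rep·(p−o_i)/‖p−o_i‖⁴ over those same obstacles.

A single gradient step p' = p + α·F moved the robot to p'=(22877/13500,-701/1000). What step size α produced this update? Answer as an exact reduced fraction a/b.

F_att = 1/2·(g−p) = 1/2·(-12,12) = (-6.0000,6.0000)
o1: d²=36 > ρ²=31 → inactive
o2: d²=20 ≤ ρ²=31; F_rep = 4·(4,-2)/20² = (0.0400,-0.0200)
o3: d²=9 ≤ ρ²=31; F_rep = 4·(-3,0)/9² = (-0.1481,0.0000)
o4: d²=162 > ρ²=31 → inactive
F = F_att + ΣF_rep = (-6.1081,5.9800)
Δp = p'−p = (-0.3054,0.2990); α = Δx/Fx = (-4123/13500) / (-4123/675) = 1/20
check: Δy/Fy = (299/1000) / (299/50) = 1/20 ✓

α = 1/20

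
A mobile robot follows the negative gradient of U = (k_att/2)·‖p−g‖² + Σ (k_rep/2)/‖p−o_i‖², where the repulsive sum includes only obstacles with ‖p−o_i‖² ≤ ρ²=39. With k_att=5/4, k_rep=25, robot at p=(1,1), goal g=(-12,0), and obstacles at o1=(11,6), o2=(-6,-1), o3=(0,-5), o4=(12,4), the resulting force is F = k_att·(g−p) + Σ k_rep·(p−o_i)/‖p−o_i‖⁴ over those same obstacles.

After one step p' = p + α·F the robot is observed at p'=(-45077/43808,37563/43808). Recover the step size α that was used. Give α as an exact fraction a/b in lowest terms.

α = 1/8

F_att = 5/4·(g−p) = 5/4·(-13,-1) = (-16.2500,-1.2500)
o1: d²=125 > ρ²=39 → inactive
o2: d²=53 > ρ²=39 → inactive
o3: d²=37 ≤ ρ²=39; F_rep = 25·(1,6)/37² = (0.0183,0.1096)
o4: d²=130 > ρ²=39 → inactive
F = F_att + ΣF_rep = (-16.2317,-1.1404)
Δp = p'−p = (-2.0290,-0.1426); α = Δx/Fx = (-88885/43808) / (-88885/5476) = 1/8
check: Δy/Fy = (-6245/43808) / (-6245/5476) = 1/8 ✓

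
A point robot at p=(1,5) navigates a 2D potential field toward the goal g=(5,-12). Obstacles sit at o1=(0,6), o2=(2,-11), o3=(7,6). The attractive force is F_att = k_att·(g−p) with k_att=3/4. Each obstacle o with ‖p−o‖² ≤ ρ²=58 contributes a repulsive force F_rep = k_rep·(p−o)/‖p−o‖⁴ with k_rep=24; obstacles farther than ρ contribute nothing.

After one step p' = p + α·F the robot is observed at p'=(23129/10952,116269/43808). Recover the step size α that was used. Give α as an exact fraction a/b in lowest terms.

F_att = 3/4·(g−p) = 3/4·(4,-17) = (3.0000,-12.7500)
o1: d²=2 ≤ ρ²=58; F_rep = 24·(1,-1)/2² = (6.0000,-6.0000)
o2: d²=257 > ρ²=58 → inactive
o3: d²=37 ≤ ρ²=58; F_rep = 24·(-6,-1)/37² = (-0.1052,-0.0175)
F = F_att + ΣF_rep = (8.8948,-18.7675)
Δp = p'−p = (1.1119,-2.3459); α = Δx/Fx = (12177/10952) / (12177/1369) = 1/8
check: Δy/Fy = (-102771/43808) / (-102771/5476) = 1/8 ✓

α = 1/8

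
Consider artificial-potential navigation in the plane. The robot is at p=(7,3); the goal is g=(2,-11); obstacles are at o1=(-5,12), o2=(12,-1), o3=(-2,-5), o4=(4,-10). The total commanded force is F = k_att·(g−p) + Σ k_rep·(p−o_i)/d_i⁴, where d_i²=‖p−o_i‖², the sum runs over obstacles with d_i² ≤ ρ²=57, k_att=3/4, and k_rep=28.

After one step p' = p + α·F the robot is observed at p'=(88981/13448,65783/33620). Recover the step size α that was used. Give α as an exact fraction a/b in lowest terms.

F_att = 3/4·(g−p) = 3/4·(-5,-14) = (-3.7500,-10.5000)
o1: d²=225 > ρ²=57 → inactive
o2: d²=41 ≤ ρ²=57; F_rep = 28·(-5,4)/41² = (-0.0833,0.0666)
o3: d²=145 > ρ²=57 → inactive
o4: d²=178 > ρ²=57 → inactive
F = F_att + ΣF_rep = (-3.8333,-10.4334)
Δp = p'−p = (-0.3833,-1.0433); α = Δx/Fx = (-5155/13448) / (-25775/6724) = 1/10
check: Δy/Fy = (-35077/33620) / (-35077/3362) = 1/10 ✓

α = 1/10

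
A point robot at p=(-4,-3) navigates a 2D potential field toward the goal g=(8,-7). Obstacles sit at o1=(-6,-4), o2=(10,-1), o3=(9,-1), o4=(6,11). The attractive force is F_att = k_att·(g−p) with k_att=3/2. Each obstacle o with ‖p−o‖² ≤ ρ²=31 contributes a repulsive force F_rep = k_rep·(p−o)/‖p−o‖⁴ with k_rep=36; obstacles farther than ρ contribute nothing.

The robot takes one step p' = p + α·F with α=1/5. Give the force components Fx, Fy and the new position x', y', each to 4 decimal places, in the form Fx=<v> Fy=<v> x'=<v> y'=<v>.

F_att = 3/2·(g−p) = 3/2·(12,-4) = (18.0000,-6.0000)
o1: d²=5 ≤ ρ²=31; F_rep = 36·(2,1)/5² = (2.8800,1.4400)
o2: d²=200 > ρ²=31 → inactive
o3: d²=173 > ρ²=31 → inactive
o4: d²=296 > ρ²=31 → inactive
F = F_att + ΣF_rep = (20.8800,-4.5600)
p' = p + 1/5·F = (0.1760,-3.9120)

Fx=20.8800 Fy=-4.5600 x'=0.1760 y'=-3.9120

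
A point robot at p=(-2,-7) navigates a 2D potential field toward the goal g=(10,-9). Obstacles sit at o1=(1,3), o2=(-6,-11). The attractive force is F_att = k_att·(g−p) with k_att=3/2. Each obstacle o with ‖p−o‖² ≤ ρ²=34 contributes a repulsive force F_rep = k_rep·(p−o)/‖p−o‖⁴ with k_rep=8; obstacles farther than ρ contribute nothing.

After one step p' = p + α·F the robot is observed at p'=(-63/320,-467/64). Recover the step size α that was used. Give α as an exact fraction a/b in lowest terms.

F_att = 3/2·(g−p) = 3/2·(12,-2) = (18.0000,-3.0000)
o1: d²=109 > ρ²=34 → inactive
o2: d²=32 ≤ ρ²=34; F_rep = 8·(4,4)/32² = (0.0312,0.0312)
F = F_att + ΣF_rep = (18.0312,-2.9688)
Δp = p'−p = (1.8031,-0.2969); α = Δx/Fx = (577/320) / (577/32) = 1/10
check: Δy/Fy = (-19/64) / (-95/32) = 1/10 ✓

α = 1/10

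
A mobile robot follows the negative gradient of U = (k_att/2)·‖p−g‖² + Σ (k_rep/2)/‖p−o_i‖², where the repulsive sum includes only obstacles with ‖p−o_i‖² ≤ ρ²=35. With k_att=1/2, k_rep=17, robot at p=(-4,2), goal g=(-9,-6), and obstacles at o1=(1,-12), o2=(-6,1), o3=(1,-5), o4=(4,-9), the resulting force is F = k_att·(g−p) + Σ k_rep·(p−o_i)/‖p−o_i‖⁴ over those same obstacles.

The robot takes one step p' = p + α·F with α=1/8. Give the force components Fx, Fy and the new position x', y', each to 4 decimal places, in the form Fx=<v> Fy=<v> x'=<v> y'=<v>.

Fx=-1.1400 Fy=-3.3200 x'=-4.1425 y'=1.5850

F_att = 1/2·(g−p) = 1/2·(-5,-8) = (-2.5000,-4.0000)
o1: d²=221 > ρ²=35 → inactive
o2: d²=5 ≤ ρ²=35; F_rep = 17·(2,1)/5² = (1.3600,0.6800)
o3: d²=74 > ρ²=35 → inactive
o4: d²=185 > ρ²=35 → inactive
F = F_att + ΣF_rep = (-1.1400,-3.3200)
p' = p + 1/8·F = (-4.1425,1.5850)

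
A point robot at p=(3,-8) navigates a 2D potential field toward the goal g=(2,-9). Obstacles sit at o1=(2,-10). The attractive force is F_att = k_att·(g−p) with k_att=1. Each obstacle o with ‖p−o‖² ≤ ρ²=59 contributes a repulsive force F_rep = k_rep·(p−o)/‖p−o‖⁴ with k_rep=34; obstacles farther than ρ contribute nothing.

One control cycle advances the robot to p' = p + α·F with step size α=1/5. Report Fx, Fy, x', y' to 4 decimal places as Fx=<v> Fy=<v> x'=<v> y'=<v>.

Fx=0.3600 Fy=1.7200 x'=3.0720 y'=-7.6560

F_att = 1·(g−p) = 1·(-1,-1) = (-1.0000,-1.0000)
o1: d²=5 ≤ ρ²=59; F_rep = 34·(1,2)/5² = (1.3600,2.7200)
F = F_att + ΣF_rep = (0.3600,1.7200)
p' = p + 1/5·F = (3.0720,-7.6560)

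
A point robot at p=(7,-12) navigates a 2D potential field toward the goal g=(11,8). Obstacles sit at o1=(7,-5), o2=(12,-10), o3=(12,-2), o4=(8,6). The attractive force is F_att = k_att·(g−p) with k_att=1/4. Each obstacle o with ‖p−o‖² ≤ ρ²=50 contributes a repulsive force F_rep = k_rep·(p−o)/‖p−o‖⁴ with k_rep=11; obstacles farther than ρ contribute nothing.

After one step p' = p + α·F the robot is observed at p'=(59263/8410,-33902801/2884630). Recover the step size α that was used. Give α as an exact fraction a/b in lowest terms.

α = 1/20

F_att = 1/4·(g−p) = 1/4·(4,20) = (1.0000,5.0000)
o1: d²=49 ≤ ρ²=50; F_rep = 11·(0,-7)/49² = (0.0000,-0.0321)
o2: d²=29 ≤ ρ²=50; F_rep = 11·(-5,-2)/29² = (-0.0654,-0.0262)
o3: d²=125 > ρ²=50 → inactive
o4: d²=325 > ρ²=50 → inactive
F = F_att + ΣF_rep = (0.9346,4.9418)
Δp = p'−p = (0.0467,0.2471); α = Δx/Fx = (393/8410) / (786/841) = 1/20
check: Δy/Fy = (712759/2884630) / (1425518/288463) = 1/20 ✓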